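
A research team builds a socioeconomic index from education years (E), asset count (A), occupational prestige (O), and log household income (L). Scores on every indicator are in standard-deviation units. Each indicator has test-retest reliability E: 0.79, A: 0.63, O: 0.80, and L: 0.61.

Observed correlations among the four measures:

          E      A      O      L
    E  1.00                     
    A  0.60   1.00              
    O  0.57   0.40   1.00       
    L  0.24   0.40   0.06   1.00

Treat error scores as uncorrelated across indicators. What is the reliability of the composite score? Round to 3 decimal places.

Var(E+A+O+L) = 4 + 2·[0.60 + 0.57 + 0.24 + 0.40 + 0.40 + 0.06] = 4 + 4.54 = 8.54.
With uncorrelated errors the cross-covariances are all true-score covariance, so they carry over unchanged; only the diagonal terms shrink to ρᵢσᵢ².
True-score variance = [0.79 + 0.63 + 0.80 + 0.61] + 4.54 = 2.83 + 4.54 = 7.37.
Reliability = 7.37 / 8.54 = 0.863.

0.863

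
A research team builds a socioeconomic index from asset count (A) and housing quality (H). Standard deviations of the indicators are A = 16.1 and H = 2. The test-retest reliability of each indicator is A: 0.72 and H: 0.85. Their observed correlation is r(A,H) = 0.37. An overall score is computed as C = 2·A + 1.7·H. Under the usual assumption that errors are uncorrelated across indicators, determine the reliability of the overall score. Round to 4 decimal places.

Var(C) = 2²·16.1² + 1.7²·2² + 2·[3.4·16.1·2·0.37] = 1048.4 + 81.0152 = 1129.42.
With uncorrelated errors the cross-covariances are all true-score covariance, so they carry over unchanged; only the diagonal terms shrink to ρᵢσᵢ².
True-score variance = [2²·16.1²·0.72 + 1.7²·2²·0.85] + 81.0152 = 756.351 + 81.0152 = 837.366.
Reliability = 837.366 / 1129.42 = 0.7414.

0.7414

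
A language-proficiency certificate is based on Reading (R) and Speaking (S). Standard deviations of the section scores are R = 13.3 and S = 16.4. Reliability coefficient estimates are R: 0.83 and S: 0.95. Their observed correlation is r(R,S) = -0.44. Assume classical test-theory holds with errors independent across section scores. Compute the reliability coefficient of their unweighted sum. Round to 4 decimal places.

0.8286

Var(R+S) = 13.3² + 16.4² + 2·[13.3·16.4·(-0.44)] = 445.85 − 191.946 = 253.904.
Under uncorrelated errors the observed covariances equal the true-score covariances, so only the own-variance terms attenuate.
True-score variance = [13.3²·0.83 + 16.4²·0.95] − 191.946 = 402.331 − 191.946 = 210.385.
Reliability = 210.385 / 253.904 = 0.8286.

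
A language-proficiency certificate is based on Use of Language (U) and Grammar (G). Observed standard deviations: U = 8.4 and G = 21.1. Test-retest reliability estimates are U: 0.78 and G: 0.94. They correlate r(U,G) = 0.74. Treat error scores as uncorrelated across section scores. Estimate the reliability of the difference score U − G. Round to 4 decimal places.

Var(U−G) = 8.4² + 21.1² − 2·8.4·21.1·0.74 = 515.77 − 262.315 = 253.455.
With uncorrelated errors the cross-covariances are all true-score covariance, so they carry over unchanged; only the diagonal terms shrink to ρᵢσᵢ².
True-score variance = [8.4²·0.78 + 21.1²·0.94] − 262.315 = 473.534 − 262.315 = 211.219.
Reliability = 211.219 / 253.455 = 0.8334.

0.8334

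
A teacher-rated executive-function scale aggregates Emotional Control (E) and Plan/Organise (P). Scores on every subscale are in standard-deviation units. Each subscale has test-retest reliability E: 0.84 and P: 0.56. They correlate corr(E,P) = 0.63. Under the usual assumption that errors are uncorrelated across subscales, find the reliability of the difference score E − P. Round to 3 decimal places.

Var(E−P) = 1 + 1 − 2·0.63 = 2 − 1.26 = 0.74.
Under uncorrelated errors the observed covariances equal the true-score covariances, so only the own-variance terms attenuate.
True-score variance = [0.84 + 0.56] − 1.26 = 1.4 − 1.26 = 0.14.
Reliability = 0.14 / 0.74 = 0.189.

0.189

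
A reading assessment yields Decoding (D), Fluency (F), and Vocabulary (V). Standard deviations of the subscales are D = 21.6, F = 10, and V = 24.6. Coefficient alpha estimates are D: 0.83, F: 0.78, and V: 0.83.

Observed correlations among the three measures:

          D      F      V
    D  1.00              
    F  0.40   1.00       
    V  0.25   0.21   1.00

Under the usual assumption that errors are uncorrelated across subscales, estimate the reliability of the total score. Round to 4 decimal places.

0.8808

Var(D+F+V) = 21.6² + 10² + 24.6² + 2·[21.6·10·0.40 + 21.6·24.6·0.25 + 10·24.6·0.21] = 1171.72 + 541.8 = 1713.52.
Under uncorrelated errors the observed covariances equal the true-score covariances, so only the own-variance terms attenuate.
True-score variance = [21.6²·0.83 + 10²·0.78 + 24.6²·0.83] + 541.8 = 967.528 + 541.8 = 1509.33.
Reliability = 1509.33 / 1713.52 = 0.8808.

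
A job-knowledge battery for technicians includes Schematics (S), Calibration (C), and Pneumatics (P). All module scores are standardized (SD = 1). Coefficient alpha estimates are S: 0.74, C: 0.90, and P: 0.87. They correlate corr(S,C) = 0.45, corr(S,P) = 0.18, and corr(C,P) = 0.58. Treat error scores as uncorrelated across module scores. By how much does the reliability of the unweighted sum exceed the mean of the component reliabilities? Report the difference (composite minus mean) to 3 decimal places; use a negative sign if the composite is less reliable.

Var(sum) = 3 + 2.42 = 5.42; true-score variance = 2.51 + 2.42 = 4.93; composite reliability = 0.9096.
Mean component reliability = 0.8367.
Difference = 0.9096 − 0.8367 = 0.073.

0.073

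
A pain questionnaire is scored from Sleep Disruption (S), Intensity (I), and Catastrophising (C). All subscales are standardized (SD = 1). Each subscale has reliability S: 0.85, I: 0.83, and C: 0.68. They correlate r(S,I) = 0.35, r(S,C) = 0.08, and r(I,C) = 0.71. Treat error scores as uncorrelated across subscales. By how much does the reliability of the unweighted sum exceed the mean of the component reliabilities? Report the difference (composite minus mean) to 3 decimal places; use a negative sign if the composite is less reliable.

Var(sum) = 3 + 2.28 = 5.28; true-score variance = 2.36 + 2.28 = 4.64; composite reliability = 0.8788.
Mean component reliability = 0.7867.
Difference = 0.8788 − 0.7867 = 0.092.

0.092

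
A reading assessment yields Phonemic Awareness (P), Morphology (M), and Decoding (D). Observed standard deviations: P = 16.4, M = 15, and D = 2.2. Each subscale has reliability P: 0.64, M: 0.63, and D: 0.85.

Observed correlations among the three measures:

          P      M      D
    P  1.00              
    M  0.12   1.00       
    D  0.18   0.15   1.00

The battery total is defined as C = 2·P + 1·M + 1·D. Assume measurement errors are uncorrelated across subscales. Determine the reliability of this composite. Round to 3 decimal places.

0.677

Var(C) = 2²·16.4² + 15² + 2.2² + 2·[2·16.4·15·0.12 + 2·16.4·2.2·0.18 + 15·2.2·0.15] = 1305.68 + 153.958 = 1459.64.
With uncorrelated errors the cross-covariances are all true-score covariance, so they carry over unchanged; only the diagonal terms shrink to ρᵢσᵢ².
True-score variance = [2²·16.4²·0.64 + 15²·0.63 + 2.2²·0.85] + 153.958 = 834.402 + 153.958 = 988.359.
Reliability = 988.359 / 1459.64 = 0.677.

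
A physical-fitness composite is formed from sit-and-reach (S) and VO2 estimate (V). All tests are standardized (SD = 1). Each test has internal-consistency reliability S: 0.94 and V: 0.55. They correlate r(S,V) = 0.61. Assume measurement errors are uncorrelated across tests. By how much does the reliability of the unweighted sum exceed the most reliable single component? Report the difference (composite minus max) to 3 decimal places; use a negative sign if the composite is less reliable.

-0.098

Var(sum) = 2 + 1.22 = 3.22; true-score variance = 1.49 + 1.22 = 2.71; composite reliability = 0.8416.
Max component reliability = 0.9400.
Difference = 0.8416 − 0.9400 = -0.098.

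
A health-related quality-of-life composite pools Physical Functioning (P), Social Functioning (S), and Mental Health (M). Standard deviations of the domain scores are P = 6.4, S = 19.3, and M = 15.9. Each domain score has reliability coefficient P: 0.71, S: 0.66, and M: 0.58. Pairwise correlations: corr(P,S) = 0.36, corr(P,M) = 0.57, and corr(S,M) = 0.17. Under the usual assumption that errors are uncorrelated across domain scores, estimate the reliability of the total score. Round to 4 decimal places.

0.7492

Var(P+S+M) = 6.4² + 19.3² + 15.9² + 2·[6.4·19.3·0.36 + 6.4·15.9·0.57 + 19.3·15.9·0.17] = 666.26 + 309.277 = 975.537.
Under uncorrelated errors the observed covariances equal the true-score covariances, so only the own-variance terms attenuate.
True-score variance = [6.4²·0.71 + 19.3²·0.66 + 15.9²·0.58] + 309.277 = 421.555 + 309.277 = 730.831.
Reliability = 730.831 / 975.537 = 0.7492.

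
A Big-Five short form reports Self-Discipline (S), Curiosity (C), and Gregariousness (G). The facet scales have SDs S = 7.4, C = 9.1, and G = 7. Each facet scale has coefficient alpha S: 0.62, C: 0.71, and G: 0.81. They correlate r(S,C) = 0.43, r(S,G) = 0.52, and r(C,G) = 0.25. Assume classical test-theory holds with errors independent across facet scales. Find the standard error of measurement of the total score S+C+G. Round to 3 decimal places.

7.358

Var(total) = 186.57 + 143.634 = 330.204.
True-score variance = 132.436 + 143.634 = 276.071, so reliability = 0.8361.
Error variance = 330.204 − 276.071 = 54.1337; SEM = √54.1337 = 7.358.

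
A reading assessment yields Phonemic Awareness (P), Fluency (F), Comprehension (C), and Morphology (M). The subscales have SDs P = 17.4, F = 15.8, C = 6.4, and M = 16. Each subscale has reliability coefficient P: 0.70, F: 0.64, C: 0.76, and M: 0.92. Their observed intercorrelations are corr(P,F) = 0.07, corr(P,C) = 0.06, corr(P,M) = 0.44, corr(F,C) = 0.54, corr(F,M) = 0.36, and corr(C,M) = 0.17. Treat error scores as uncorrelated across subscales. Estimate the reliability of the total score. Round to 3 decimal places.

0.857

Var(P+F+C+M) = 17.4² + 15.8² + 6.4² + 16² + 2·[17.4·15.8·0.07 + 17.4·6.4·0.06 + 17.4·16·0.44 + 15.8·6.4·0.54 + 15.8·16·0.36 + 6.4·16·0.17] = 849.36 + 622.886 = 1472.25.
With uncorrelated errors the cross-covariances are all true-score covariance, so they carry over unchanged; only the diagonal terms shrink to ρᵢσᵢ².
True-score variance = [17.4²·0.70 + 15.8²·0.64 + 6.4²·0.76 + 16²·0.92] + 622.886 = 638.351 + 622.886 = 1261.24.
Reliability = 1261.24 / 1472.25 = 0.857.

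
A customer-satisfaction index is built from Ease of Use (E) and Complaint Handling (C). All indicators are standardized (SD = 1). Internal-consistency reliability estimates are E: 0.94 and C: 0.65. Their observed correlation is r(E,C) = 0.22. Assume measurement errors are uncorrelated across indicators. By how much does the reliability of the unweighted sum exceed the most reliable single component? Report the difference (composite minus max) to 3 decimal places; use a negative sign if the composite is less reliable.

Var(sum) = 2 + 0.44 = 2.44; true-score variance = 1.59 + 0.44 = 2.03; composite reliability = 0.8320.
Max component reliability = 0.9400.
Difference = 0.8320 − 0.9400 = -0.108.

-0.108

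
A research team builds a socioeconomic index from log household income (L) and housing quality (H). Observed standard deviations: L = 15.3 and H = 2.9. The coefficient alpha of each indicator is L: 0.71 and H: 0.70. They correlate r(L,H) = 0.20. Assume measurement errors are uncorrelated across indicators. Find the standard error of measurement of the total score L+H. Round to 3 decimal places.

8.391

Var(total) = 242.5 + 17.748 = 260.248.
True-score variance = 172.091 + 17.748 = 189.839, so reliability = 0.7295.
Error variance = 260.248 − 189.839 = 70.4091; SEM = √70.4091 = 8.391.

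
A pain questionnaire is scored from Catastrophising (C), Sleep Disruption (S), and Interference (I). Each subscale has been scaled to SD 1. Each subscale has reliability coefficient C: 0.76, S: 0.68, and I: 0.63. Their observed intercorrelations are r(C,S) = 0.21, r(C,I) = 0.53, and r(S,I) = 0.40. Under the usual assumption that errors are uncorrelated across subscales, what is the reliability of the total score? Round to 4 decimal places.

Var(C+S+I) = 3 + 2·[0.21 + 0.53 + 0.40] = 3 + 2.28 = 5.28.
Under uncorrelated errors the observed covariances equal the true-score covariances, so only the own-variance terms attenuate.
True-score variance = [0.76 + 0.68 + 0.63] + 2.28 = 2.07 + 2.28 = 4.35.
Reliability = 4.35 / 5.28 = 0.8239.

0.8239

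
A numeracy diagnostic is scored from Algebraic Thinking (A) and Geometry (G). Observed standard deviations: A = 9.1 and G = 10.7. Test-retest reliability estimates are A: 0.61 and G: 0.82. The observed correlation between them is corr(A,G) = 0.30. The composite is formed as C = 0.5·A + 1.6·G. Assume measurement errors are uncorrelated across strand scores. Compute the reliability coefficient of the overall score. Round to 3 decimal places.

Var(C) = 0.5²·9.1² + 1.6²·10.7² + 2·[0.8·9.1·10.7·0.30] = 313.797 + 46.7376 = 360.534.
Under uncorrelated errors the observed covariances equal the true-score covariances, so only the own-variance terms attenuate.
True-score variance = [0.5²·9.1²·0.61 + 1.6²·10.7²·0.82] + 46.7376 = 252.966 + 46.7376 = 299.704.
Reliability = 299.704 / 360.534 = 0.831.

0.831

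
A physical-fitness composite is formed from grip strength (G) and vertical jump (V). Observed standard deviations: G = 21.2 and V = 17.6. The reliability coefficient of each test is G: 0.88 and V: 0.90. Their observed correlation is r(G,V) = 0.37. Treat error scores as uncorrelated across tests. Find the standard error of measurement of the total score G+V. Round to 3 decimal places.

Var(total) = 759.2 + 276.109 = 1035.31.
True-score variance = 674.291 + 276.109 = 950.4, so reliability = 0.9180.
Error variance = 1035.31 − 950.4 = 84.9088; SEM = √84.9088 = 9.215.

9.215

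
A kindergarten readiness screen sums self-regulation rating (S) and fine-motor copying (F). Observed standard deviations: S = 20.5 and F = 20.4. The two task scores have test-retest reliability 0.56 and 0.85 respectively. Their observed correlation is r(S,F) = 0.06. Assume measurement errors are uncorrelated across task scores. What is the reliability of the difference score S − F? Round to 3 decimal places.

0.685

Var(S−F) = 20.5² + 20.4² − 2·20.5·20.4·0.06 = 836.41 − 50.184 = 786.226.
With uncorrelated errors the cross-covariances are all true-score covariance, so they carry over unchanged; only the diagonal terms shrink to ρᵢσᵢ².
True-score variance = [20.5²·0.56 + 20.4²·0.85] − 50.184 = 589.076 − 50.184 = 538.892.
Reliability = 538.892 / 786.226 = 0.685.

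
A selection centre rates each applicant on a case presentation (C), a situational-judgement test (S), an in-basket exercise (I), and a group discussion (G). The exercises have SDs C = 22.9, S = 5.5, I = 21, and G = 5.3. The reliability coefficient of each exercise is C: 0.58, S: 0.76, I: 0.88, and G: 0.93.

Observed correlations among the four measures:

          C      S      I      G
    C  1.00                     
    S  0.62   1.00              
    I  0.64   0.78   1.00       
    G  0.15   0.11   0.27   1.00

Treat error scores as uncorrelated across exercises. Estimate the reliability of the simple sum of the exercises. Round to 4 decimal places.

Var(C+S+I+G) = 22.9² + 5.5² + 21² + 5.3² + 2·[22.9·5.5·0.62 + 22.9·21·0.64 + 22.9·5.3·0.15 + 5.5·21·0.78 + 5.5·5.3·0.11 + 21·5.3·0.27] = 1023.75 + 1054.84 = 2078.59.
Under uncorrelated errors the observed covariances equal the true-score covariances, so only the own-variance terms attenuate.
True-score variance = [22.9²·0.58 + 5.5²·0.76 + 21²·0.88 + 5.3²·0.93] + 1054.84 = 741.351 + 1054.84 = 1796.19.
Reliability = 1796.19 / 2078.59 = 0.8641.

0.8641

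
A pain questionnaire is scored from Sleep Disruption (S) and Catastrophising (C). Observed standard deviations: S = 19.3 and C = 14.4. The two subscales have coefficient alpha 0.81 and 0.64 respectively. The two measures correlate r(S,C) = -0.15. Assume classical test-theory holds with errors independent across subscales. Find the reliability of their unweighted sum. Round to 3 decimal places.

0.707

Var(S+C) = 19.3² + 14.4² + 2·[19.3·14.4·(-0.15)] = 579.85 − 83.376 = 496.474.
With uncorrelated errors the cross-covariances are all true-score covariance, so they carry over unchanged; only the diagonal terms shrink to ρᵢσᵢ².
True-score variance = [19.3²·0.81 + 14.4²·0.64] − 83.376 = 434.427 − 83.376 = 351.051.
Reliability = 351.051 / 496.474 = 0.707.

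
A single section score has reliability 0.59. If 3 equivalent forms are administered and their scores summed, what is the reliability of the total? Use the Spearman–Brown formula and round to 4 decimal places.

0.8119

ρ_k = kρ / (1 + (k−1)ρ) = 3·0.59 / (1 + 2·0.59) = 1.770 / 2.180 = 0.8119.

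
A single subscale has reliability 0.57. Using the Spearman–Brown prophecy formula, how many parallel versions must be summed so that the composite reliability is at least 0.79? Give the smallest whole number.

k ≥ ρ*(1−ρ₁)/(ρ₁(1−ρ*)) = 0.79·0.43 / (0.57·0.21) = 2.838.
Smallest integer k = 3.

3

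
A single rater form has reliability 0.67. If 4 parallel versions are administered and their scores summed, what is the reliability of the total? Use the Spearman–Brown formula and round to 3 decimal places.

0.890

ρ_k = kρ / (1 + (k−1)ρ) = 4·0.67 / (1 + 3·0.67) = 2.680 / 3.010 = 0.890.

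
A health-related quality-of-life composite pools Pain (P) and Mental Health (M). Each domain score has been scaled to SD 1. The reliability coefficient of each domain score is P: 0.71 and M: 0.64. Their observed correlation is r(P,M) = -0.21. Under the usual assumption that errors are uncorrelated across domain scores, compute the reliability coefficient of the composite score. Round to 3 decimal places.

Var(P+M) = 2 + 2·[(-0.21)] = 2 − 0.42 = 1.58.
Under uncorrelated errors the observed covariances equal the true-score covariances, so only the own-variance terms attenuate.
True-score variance = [0.71 + 0.64] − 0.42 = 1.35 − 0.42 = 0.93.
Reliability = 0.93 / 1.58 = 0.589.

0.589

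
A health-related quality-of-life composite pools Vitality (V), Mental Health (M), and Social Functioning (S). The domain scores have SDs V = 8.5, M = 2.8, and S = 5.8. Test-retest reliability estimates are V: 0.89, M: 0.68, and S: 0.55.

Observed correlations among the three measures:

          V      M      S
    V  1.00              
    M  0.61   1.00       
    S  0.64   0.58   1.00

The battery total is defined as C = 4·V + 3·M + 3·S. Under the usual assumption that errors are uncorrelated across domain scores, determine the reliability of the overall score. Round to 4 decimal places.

Var(C) = 4²·8.5² + 3²·2.8² + 3²·5.8² + 2·[12·8.5·2.8·0.61 + 12·8.5·5.8·0.64 + 9·2.8·5.8·0.58] = 1529.32 + 1275.23 = 2804.55.
Under uncorrelated errors the observed covariances equal the true-score covariances, so only the own-variance terms attenuate.
True-score variance = [4²·8.5²·0.89 + 3²·2.8²·0.68 + 3²·5.8²·0.55] + 1275.23 = 1243.34 + 1275.23 = 2518.56.
Reliability = 2518.56 / 2804.55 = 0.8980.

0.8980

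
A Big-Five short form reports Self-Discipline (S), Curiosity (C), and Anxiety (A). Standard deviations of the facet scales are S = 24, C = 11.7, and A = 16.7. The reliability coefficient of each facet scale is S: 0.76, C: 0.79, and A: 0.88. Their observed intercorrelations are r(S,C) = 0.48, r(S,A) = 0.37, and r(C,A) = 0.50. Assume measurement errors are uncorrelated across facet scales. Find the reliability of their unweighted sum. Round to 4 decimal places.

Var(S+C+A) = 24² + 11.7² + 16.7² + 2·[24·11.7·0.48 + 24·16.7·0.37 + 11.7·16.7·0.50] = 991.78 + 761.55 = 1753.33.
Under uncorrelated errors the observed covariances equal the true-score covariances, so only the own-variance terms attenuate.
True-score variance = [24²·0.76 + 11.7²·0.79 + 16.7²·0.88] + 761.55 = 791.326 + 761.55 = 1552.88.
Reliability = 1552.88 / 1753.33 = 0.8857.

0.8857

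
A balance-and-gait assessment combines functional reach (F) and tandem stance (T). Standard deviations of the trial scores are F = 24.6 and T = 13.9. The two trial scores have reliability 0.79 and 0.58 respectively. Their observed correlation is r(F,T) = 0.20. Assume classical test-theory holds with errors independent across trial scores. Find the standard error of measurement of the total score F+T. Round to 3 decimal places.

Var(total) = 798.37 + 136.776 = 935.146.
True-score variance = 590.138 + 136.776 = 726.914, so reliability = 0.7773.
Error variance = 935.146 − 726.914 = 208.232; SEM = √208.232 = 14.430.

14.430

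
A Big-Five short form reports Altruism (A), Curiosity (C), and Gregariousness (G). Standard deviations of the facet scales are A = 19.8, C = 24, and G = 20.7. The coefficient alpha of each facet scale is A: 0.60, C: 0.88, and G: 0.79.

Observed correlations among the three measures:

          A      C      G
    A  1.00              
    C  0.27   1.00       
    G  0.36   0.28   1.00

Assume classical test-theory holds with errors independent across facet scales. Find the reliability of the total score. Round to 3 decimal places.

Var(A+C+G) = 19.8² + 24² + 20.7² + 2·[19.8·24·0.27 + 19.8·20.7·0.36 + 24·20.7·0.28] = 1396.53 + 829.915 = 2226.45.
With uncorrelated errors the cross-covariances are all true-score covariance, so they carry over unchanged; only the diagonal terms shrink to ρᵢσᵢ².
True-score variance = [19.8²·0.60 + 24²·0.88 + 20.7²·0.79] + 829.915 = 1080.61 + 829.915 = 1910.53.
Reliability = 1910.53 / 2226.45 = 0.858.

0.858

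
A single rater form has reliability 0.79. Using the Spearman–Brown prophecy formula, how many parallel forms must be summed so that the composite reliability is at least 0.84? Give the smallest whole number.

k ≥ ρ*(1−ρ₁)/(ρ₁(1−ρ*)) = 0.84·0.21 / (0.79·0.16) = 1.396.
Smallest integer k = 2.

2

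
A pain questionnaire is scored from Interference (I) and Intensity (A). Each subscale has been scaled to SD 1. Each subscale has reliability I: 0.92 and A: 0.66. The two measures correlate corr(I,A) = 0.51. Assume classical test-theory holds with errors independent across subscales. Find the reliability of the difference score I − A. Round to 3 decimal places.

0.571

Var(I−A) = 1 + 1 − 2·0.51 = 2 − 1.02 = 0.98.
With uncorrelated errors the cross-covariances are all true-score covariance, so they carry over unchanged; only the diagonal terms shrink to ρᵢσᵢ².
True-score variance = [0.92 + 0.66] − 1.02 = 1.58 − 1.02 = 0.56.
Reliability = 0.56 / 0.98 = 0.571.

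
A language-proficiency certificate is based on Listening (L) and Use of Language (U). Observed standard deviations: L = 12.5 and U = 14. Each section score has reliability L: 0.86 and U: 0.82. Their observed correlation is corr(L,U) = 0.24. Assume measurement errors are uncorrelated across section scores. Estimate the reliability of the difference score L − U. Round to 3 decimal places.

0.787

Var(L−U) = 12.5² + 14² − 2·12.5·14·0.24 = 352.25 − 84 = 268.25.
Under uncorrelated errors the observed covariances equal the true-score covariances, so only the own-variance terms attenuate.
True-score variance = [12.5²·0.86 + 14²·0.82] − 84 = 295.095 − 84 = 211.095.
Reliability = 211.095 / 268.25 = 0.787.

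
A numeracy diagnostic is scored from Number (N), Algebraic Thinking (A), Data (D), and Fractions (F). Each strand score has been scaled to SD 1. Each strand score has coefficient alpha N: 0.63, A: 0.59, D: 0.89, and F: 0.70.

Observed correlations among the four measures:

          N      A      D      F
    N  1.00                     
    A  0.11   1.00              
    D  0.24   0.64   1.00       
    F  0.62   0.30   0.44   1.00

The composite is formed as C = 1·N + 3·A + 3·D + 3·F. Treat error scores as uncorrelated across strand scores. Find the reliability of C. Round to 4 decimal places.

0.8679

Var(C) = 1 + 3² + 3² + 3² + 2·[3·0.11 + 3·0.24 + 3·0.62 + 9·0.64 + 9·0.30 + 9·0.44] = 28 + 30.66 = 58.66.
Because errors are independent across components, Cov(Tᵢ,Tⱼ) = Cov(Xᵢ,Xⱼ); the off-diagonal part of the true-score variance is the same as above.
True-score variance = [0.63 + 3²·0.59 + 3²·0.89 + 3²·0.70] + 30.66 = 20.25 + 30.66 = 50.91.
Reliability = 50.91 / 58.66 = 0.8679.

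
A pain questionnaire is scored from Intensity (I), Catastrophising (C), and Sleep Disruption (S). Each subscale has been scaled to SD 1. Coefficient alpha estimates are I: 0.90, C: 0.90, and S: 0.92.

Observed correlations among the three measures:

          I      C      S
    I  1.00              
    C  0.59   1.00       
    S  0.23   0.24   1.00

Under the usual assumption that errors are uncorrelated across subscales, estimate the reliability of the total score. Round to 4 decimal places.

Var(I+C+S) = 3 + 2·[0.59 + 0.23 + 0.24] = 3 + 2.12 = 5.12.
With uncorrelated errors the cross-covariances are all true-score covariance, so they carry over unchanged; only the diagonal terms shrink to ρᵢσᵢ².
True-score variance = [0.90 + 0.90 + 0.92] + 2.12 = 2.72 + 2.12 = 4.84.
Reliability = 4.84 / 5.12 = 0.9453.

0.9453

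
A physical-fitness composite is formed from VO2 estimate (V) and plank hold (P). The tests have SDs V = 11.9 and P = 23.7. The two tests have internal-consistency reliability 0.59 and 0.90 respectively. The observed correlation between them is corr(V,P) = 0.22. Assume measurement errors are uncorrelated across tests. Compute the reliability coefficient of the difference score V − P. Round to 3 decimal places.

Var(V−P) = 11.9² + 23.7² − 2·11.9·23.7·0.22 = 703.3 − 124.093 = 579.207.
Because errors are independent across components, Cov(Tᵢ,Tⱼ) = Cov(Xᵢ,Xⱼ); the off-diagonal part of the true-score variance is the same as above.
True-score variance = [11.9²·0.59 + 23.7²·0.90] − 124.093 = 589.071 − 124.093 = 464.978.
Reliability = 464.978 / 579.207 = 0.803.

0.803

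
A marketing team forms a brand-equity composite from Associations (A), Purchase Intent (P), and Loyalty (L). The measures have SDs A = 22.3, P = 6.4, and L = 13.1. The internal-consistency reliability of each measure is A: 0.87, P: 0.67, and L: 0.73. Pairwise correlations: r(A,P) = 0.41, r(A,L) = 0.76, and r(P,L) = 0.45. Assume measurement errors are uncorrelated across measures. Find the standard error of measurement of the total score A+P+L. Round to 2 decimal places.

Var(total) = 709.86 + 636.524 = 1346.38.
True-score variance = 585.361 + 636.524 = 1221.88, so reliability = 0.9075.
Error variance = 1346.38 − 1221.88 = 124.499; SEM = √124.499 = 11.16.

11.16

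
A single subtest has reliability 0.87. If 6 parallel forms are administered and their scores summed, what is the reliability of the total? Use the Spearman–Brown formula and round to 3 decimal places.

0.976

ρ_k = kρ / (1 + (k−1)ρ) = 6·0.87 / (1 + 5·0.87) = 5.220 / 5.350 = 0.976.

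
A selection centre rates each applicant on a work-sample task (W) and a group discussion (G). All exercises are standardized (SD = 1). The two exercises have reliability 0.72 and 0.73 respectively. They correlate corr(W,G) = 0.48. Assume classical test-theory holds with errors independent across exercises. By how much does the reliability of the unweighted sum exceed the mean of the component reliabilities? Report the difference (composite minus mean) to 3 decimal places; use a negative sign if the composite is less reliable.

0.089

Var(sum) = 2 + 0.96 = 2.96; true-score variance = 1.45 + 0.96 = 2.41; composite reliability = 0.8142.
Mean component reliability = 0.7250.
Difference = 0.8142 − 0.7250 = 0.089.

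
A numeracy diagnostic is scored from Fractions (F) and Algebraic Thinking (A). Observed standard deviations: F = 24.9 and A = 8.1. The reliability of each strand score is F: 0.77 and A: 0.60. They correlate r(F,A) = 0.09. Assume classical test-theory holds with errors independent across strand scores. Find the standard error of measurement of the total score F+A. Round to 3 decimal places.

12.994

Var(total) = 685.62 + 36.3042 = 721.924.
True-score variance = 516.774 + 36.3042 = 553.078, so reliability = 0.7661.
Error variance = 721.924 − 553.078 = 168.846; SEM = √168.846 = 12.994.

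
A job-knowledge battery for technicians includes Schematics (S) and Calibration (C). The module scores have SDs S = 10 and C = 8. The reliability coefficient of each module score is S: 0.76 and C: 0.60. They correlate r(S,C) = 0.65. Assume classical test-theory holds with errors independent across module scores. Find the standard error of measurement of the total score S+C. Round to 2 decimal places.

7.04

Var(total) = 164 + 104 = 268.
True-score variance = 114.4 + 104 = 218.4, so reliability = 0.8149.
Error variance = 268 − 218.4 = 49.6; SEM = √49.6 = 7.04.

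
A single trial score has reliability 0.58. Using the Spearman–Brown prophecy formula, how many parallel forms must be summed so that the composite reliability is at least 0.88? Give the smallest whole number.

k ≥ ρ*(1−ρ₁)/(ρ₁(1−ρ*)) = 0.88·0.42 / (0.58·0.12) = 5.310.
Smallest integer k = 6.

6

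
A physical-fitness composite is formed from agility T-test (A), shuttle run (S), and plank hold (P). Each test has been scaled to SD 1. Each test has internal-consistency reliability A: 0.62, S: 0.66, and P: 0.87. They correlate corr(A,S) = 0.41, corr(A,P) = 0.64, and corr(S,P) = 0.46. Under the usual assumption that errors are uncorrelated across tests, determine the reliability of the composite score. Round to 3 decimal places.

0.859

Var(A+S+P) = 3 + 2·[0.41 + 0.64 + 0.46] = 3 + 3.02 = 6.02.
Under uncorrelated errors the observed covariances equal the true-score covariances, so only the own-variance terms attenuate.
True-score variance = [0.62 + 0.66 + 0.87] + 3.02 = 2.15 + 3.02 = 5.17.
Reliability = 5.17 / 6.02 = 0.859.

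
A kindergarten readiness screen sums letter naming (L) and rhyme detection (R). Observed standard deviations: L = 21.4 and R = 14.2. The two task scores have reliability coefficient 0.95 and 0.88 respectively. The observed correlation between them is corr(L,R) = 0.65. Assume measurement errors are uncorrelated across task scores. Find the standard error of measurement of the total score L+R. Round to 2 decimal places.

Var(total) = 659.6 + 395.044 = 1054.64.
True-score variance = 612.505 + 395.044 = 1007.55, so reliability = 0.9553.
Error variance = 1054.64 − 1007.55 = 47.0948; SEM = √47.0948 = 6.86.

6.86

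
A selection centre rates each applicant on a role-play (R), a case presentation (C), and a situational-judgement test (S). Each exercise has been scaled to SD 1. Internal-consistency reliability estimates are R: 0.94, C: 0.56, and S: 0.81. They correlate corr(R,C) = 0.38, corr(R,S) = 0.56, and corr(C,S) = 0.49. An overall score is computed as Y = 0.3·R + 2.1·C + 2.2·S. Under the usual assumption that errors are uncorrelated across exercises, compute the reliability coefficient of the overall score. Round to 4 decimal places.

Var(Y) = 0.3² + 2.1² + 2.2² + 2·[0.63·0.38 + 0.66·0.56 + 4.62·0.49] = 9.34 + 5.7456 = 15.0856.
With uncorrelated errors the cross-covariances are all true-score covariance, so they carry over unchanged; only the diagonal terms shrink to ρᵢσᵢ².
True-score variance = [0.3²·0.94 + 2.1²·0.56 + 2.2²·0.81] + 5.7456 = 6.4746 + 5.7456 = 12.2202.
Reliability = 12.2202 / 15.0856 = 0.8101.

0.8101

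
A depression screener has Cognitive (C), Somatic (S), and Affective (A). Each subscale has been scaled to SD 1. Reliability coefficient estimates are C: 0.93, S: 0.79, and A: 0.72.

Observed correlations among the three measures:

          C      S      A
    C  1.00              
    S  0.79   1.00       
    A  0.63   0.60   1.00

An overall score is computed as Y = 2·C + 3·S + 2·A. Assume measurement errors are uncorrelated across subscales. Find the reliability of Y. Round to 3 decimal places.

0.915

Var(Y) = 2² + 3² + 2² + 2·[6·0.79 + 4·0.63 + 6·0.60] = 17 + 21.72 = 38.72.
Because errors are independent across components, Cov(Tᵢ,Tⱼ) = Cov(Xᵢ,Xⱼ); the off-diagonal part of the true-score variance is the same as above.
True-score variance = [2²·0.93 + 3²·0.79 + 2²·0.72] + 21.72 = 13.71 + 21.72 = 35.43.
Reliability = 35.43 / 38.72 = 0.915.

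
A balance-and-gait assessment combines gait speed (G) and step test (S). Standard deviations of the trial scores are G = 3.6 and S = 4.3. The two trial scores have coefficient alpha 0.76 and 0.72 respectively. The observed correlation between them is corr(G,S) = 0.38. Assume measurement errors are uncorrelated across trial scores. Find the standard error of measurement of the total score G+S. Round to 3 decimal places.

2.879

Var(total) = 31.45 + 11.7648 = 43.2148.
True-score variance = 23.1624 + 11.7648 = 34.9272, so reliability = 0.8082.
Error variance = 43.2148 − 34.9272 = 8.2876; SEM = √8.2876 = 2.879.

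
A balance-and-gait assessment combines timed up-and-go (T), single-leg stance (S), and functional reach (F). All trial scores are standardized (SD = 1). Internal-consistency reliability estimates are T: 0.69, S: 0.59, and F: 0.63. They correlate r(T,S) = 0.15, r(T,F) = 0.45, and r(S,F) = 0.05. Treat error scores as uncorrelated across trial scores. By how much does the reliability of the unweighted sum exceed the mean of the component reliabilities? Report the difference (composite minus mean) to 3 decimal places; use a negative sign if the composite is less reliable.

0.110

Var(sum) = 3 + 1.3 = 4.3; true-score variance = 1.91 + 1.3 = 3.21; composite reliability = 0.7465.
Mean component reliability = 0.6367.
Difference = 0.7465 − 0.6367 = 0.110.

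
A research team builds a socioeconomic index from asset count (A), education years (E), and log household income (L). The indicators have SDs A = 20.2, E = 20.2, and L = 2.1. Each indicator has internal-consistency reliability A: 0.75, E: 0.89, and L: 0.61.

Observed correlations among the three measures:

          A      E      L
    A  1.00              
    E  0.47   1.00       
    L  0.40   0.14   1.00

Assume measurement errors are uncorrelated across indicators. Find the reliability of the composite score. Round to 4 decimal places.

0.8811

Var(A+E+L) = 20.2² + 20.2² + 2.1² + 2·[20.2·20.2·0.47 + 20.2·2.1·0.40 + 20.2·2.1·0.14] = 820.49 + 429.371 = 1249.86.
With uncorrelated errors the cross-covariances are all true-score covariance, so they carry over unchanged; only the diagonal terms shrink to ρᵢσᵢ².
True-score variance = [20.2²·0.75 + 20.2²·0.89 + 2.1²·0.61] + 429.371 = 671.876 + 429.371 = 1101.25.
Reliability = 1101.25 / 1249.86 = 0.8811.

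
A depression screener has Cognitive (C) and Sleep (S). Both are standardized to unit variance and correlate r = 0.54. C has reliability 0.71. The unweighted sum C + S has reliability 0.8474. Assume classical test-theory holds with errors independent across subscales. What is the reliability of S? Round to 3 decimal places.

0.820

Var(C+S) = 2 + 2·0.54 = 3.080.
True-score variance = ρ_C + ρ_S + 2·0.54, so 0.8474 = (0.71 + ρ_S + 1.08) / 3.080.
ρ_S = 0.8474·3.080 − 0.71 − 1.08 = 0.820.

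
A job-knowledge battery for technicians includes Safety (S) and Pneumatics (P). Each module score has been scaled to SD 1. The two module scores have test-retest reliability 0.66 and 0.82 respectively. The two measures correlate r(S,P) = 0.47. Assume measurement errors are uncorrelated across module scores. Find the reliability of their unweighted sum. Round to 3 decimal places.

Var(S+P) = 2 + 2·[0.47] = 2 + 0.94 = 2.94.
Because errors are independent across components, Cov(Tᵢ,Tⱼ) = Cov(Xᵢ,Xⱼ); the off-diagonal part of the true-score variance is the same as above.
True-score variance = [0.66 + 0.82] + 0.94 = 1.48 + 0.94 = 2.42.
Reliability = 2.42 / 2.94 = 0.823.

0.823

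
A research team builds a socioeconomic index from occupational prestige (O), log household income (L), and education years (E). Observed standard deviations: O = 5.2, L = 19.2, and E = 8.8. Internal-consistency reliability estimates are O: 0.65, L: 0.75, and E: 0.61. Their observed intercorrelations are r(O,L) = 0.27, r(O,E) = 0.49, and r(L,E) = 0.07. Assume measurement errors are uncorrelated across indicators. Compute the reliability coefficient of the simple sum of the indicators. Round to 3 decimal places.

Var(O+L+E) = 5.2² + 19.2² + 8.8² + 2·[5.2·19.2·0.27 + 5.2·8.8·0.49 + 19.2·8.8·0.07] = 473.12 + 122.413 = 595.533.
Under uncorrelated errors the observed covariances equal the true-score covariances, so only the own-variance terms attenuate.
True-score variance = [5.2²·0.65 + 19.2²·0.75 + 8.8²·0.61] + 122.413 = 341.294 + 122.413 = 463.707.
Reliability = 463.707 / 595.533 = 0.779.

0.779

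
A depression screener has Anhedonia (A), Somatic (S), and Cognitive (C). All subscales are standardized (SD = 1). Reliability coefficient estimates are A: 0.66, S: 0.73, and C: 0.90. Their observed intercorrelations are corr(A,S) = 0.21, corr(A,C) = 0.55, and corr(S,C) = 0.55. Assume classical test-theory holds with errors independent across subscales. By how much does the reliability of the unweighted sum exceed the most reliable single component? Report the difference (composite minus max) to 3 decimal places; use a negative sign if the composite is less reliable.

-0.026

Var(sum) = 3 + 2.62 = 5.62; true-score variance = 2.29 + 2.62 = 4.91; composite reliability = 0.8737.
Max component reliability = 0.9000.
Difference = 0.8737 − 0.9000 = -0.026.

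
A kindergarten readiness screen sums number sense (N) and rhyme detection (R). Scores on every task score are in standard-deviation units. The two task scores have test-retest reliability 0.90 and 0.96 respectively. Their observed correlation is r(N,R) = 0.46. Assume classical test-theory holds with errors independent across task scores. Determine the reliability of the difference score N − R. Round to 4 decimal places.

Var(N−R) = 1 + 1 − 2·0.46 = 2 − 0.92 = 1.08.
Because errors are independent across components, Cov(Tᵢ,Tⱼ) = Cov(Xᵢ,Xⱼ); the off-diagonal part of the true-score variance is the same as above.
True-score variance = [0.90 + 0.96] − 0.92 = 1.86 − 0.92 = 0.94.
Reliability = 0.94 / 1.08 = 0.8704.

0.8704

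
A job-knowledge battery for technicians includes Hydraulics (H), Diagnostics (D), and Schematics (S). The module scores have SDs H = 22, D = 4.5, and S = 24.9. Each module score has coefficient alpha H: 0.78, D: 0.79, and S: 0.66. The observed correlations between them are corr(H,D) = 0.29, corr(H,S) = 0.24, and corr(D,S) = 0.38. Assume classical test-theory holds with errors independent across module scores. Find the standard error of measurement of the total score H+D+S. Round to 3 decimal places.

Var(total) = 1124.26 + 405.522 = 1529.78.
True-score variance = 802.724 + 405.522 = 1208.25, so reliability = 0.7898.
Error variance = 1529.78 − 1208.25 = 321.536; SEM = √321.536 = 17.931.

17.931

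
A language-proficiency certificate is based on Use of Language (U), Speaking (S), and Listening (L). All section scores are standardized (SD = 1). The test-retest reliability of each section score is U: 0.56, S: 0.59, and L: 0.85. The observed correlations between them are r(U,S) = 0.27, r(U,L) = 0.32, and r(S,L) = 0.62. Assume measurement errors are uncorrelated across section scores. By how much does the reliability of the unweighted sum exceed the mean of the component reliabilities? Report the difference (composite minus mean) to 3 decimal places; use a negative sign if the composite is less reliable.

0.149

Var(sum) = 3 + 2.42 = 5.42; true-score variance = 2 + 2.42 = 4.42; composite reliability = 0.8155.
Mean component reliability = 0.6667.
Difference = 0.8155 − 0.6667 = 0.149.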